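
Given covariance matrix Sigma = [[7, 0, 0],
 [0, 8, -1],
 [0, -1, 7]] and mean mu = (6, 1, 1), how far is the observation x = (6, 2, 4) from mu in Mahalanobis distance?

Step 1 — centre the observation: (x - mu) = (0, 1, 3).

Step 2 — invert Sigma (cofactor / det for 3×3, or solve directly):
  Sigma^{-1} = [[0.1429, 0, 0],
 [0, 0.1273, 0.0182],
 [0, 0.0182, 0.1455]].

Step 3 — form the quadratic (x - mu)^T · Sigma^{-1} · (x - mu):
  Sigma^{-1} · (x - mu) = (0, 0.1818, 0.4545).
  (x - mu)^T · [Sigma^{-1} · (x - mu)] = (0)·(0) + (1)·(0.1818) + (3)·(0.4545) = 1.5455.

Step 4 — take square root: d = √(1.5455) ≈ 1.2432.

d(x, mu) = √(1.5455) ≈ 1.2432


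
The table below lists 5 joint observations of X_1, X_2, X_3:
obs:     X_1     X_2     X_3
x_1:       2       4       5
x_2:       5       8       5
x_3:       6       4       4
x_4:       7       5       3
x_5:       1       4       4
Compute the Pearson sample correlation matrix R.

Step 1 — column means:
  mean(X_1) = (2 + 5 + 6 + 7 + 1) / 5 = 21/5 = 4.2
  mean(X_2) = (4 + 8 + 4 + 5 + 4) / 5 = 25/5 = 5
  mean(X_3) = (5 + 5 + 4 + 3 + 4) / 5 = 21/5 = 4.2

Step 2 — sample variances and covariances s[i,j] = (1/(n-1)) · Σ_k (x_{k,i} - mean_i) · (x_{k,j} - mean_j), with n-1 = 4:
  s[X_1,X_1] = ((-2.2)·(-2.2) + (0.8)·(0.8) + (1.8)·(1.8) + (2.8)·(2.8) + (-3.2)·(-3.2)) / 4 = 26.8/4 = 6.7
  s[X_1,X_2] = ((-2.2)·(-1) + (0.8)·(3) + (1.8)·(-1) + (2.8)·(0) + (-3.2)·(-1)) / 4 = 6/4 = 1.5
  s[X_1,X_3] = ((-2.2)·(0.8) + (0.8)·(0.8) + (1.8)·(-0.2) + (2.8)·(-1.2) + (-3.2)·(-0.2)) / 4 = -4.2/4 = -1.05
  s[X_2,X_2] = ((-1)·(-1) + (3)·(3) + (-1)·(-1) + (0)·(0) + (-1)·(-1)) / 4 = 12/4 = 3
  s[X_2,X_3] = ((-1)·(0.8) + (3)·(0.8) + (-1)·(-0.2) + (0)·(-1.2) + (-1)·(-0.2)) / 4 = 2/4 = 0.5
  s[X_3,X_3] = ((0.8)·(0.8) + (0.8)·(0.8) + (-0.2)·(-0.2) + (-1.2)·(-1.2) + (-0.2)·(-0.2)) / 4 = 2.8/4 = 0.7
  Sample standard deviations s_i = √(s[i,i]):
  s(X_1) = √(6.7) = 2.5884
  s(X_2) = √(3) = 1.7321
  s(X_3) = √(0.7) = 0.8367

Step 3 — r_{ij} = s_{ij} / (s_i · s_j):
  r[X_1,X_1] = 1 (diagonal).
  r[X_1,X_2] = 1.5 / (2.5884 · 1.7321) = 1.5 / 4.4833 = 0.3346
  r[X_1,X_3] = -1.05 / (2.5884 · 0.8367) = -1.05 / 2.1656 = -0.4848
  r[X_2,X_2] = 1 (diagonal).
  r[X_2,X_3] = 0.5 / (1.7321 · 0.8367) = 0.5 / 1.4491 = 0.345
  r[X_3,X_3] = 1 (diagonal).

R is symmetric with unit diagonal. Assembling:

R = [[1, 0.3346, -0.4848],
 [0.3346, 1, 0.345],
 [-0.4848, 0.345, 1]]


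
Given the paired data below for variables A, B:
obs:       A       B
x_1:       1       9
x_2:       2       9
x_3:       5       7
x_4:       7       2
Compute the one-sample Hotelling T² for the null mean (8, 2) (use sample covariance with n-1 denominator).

Step 1 — sample mean vector:
  mean(A) = (1 + 2 + 5 + 7) / 4 = 15/4 = 3.75
  mean(B) = (9 + 9 + 7 + 2) / 4 = 27/4 = 6.75
  x̄ = (3.75, 6.75),  deviation x̄ - mu_0 = (3.75, 6.75) - (8, 2) = (-4.25, 4.75).

Step 2 — sample covariance matrix, S[i,j] = (1/(n-1)) · Σ_k (x_{k,i} - mean_i) · (x_{k,j} - mean_j), divisor n-1 = 3:
  S[A,A] = ((-2.75)·(-2.75) + (-1.75)·(-1.75) + (1.25)·(1.25) + (3.25)·(3.25)) / 3 = 22.75/3 = 7.5833
  S[A,B] = ((-2.75)·(2.25) + (-1.75)·(2.25) + (1.25)·(0.25) + (3.25)·(-4.75)) / 3 = -25.25/3 = -8.4167
  S[B,B] = ((2.25)·(2.25) + (2.25)·(2.25) + (0.25)·(0.25) + (-4.75)·(-4.75)) / 3 = 32.75/3 = 10.9167
  S = [[7.5833, -8.4167],
 [-8.4167, 10.9167]].

Step 3 — invert S. det(S) = 7.5833·10.9167 - (-8.4167)² = 11.9444.
  S^{-1} = (1/det) · [[d, -b], [-b, a]] = [[0.914, 0.7047],
 [0.7047, 0.6349]].

Step 4 — quadratic form (x̄ - mu_0)^T · S^{-1} · (x̄ - mu_0):
  S^{-1} · (x̄ - mu_0) = (-0.5372, 0.0209),
  (x̄ - mu_0)^T · [...] = (-4.25)·(-0.5372) + (4.75)·(0.0209) = 2.3826.

Step 5 — scale by n: T² = 4 · 2.3826 = 9.5302.

T² ≈ 9.5302


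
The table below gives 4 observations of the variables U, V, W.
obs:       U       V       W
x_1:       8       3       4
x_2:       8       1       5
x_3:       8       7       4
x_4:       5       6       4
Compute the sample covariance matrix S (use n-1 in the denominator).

Step 1 — column means:
  mean(U) = (8 + 8 + 8 + 5) / 4 = 29/4 = 7.25
  mean(V) = (3 + 1 + 7 + 6) / 4 = 17/4 = 4.25
  mean(W) = (4 + 5 + 4 + 4) / 4 = 17/4 = 4.25

Step 2 — sample covariance S[i,j] = (1/(n-1)) · Σ_k (x_{k,i} - mean_i) · (x_{k,j} - mean_j), with n-1 = 3.
  S[U,U] = ((0.75)·(0.75) + (0.75)·(0.75) + (0.75)·(0.75) + (-2.25)·(-2.25)) / 3 = 6.75/3 = 2.25
  S[U,V] = ((0.75)·(-1.25) + (0.75)·(-3.25) + (0.75)·(2.75) + (-2.25)·(1.75)) / 3 = -5.25/3 = -1.75
  S[U,W] = ((0.75)·(-0.25) + (0.75)·(0.75) + (0.75)·(-0.25) + (-2.25)·(-0.25)) / 3 = 0.75/3 = 0.25
  S[V,V] = ((-1.25)·(-1.25) + (-3.25)·(-3.25) + (2.75)·(2.75) + (1.75)·(1.75)) / 3 = 22.75/3 = 7.5833
  S[V,W] = ((-1.25)·(-0.25) + (-3.25)·(0.75) + (2.75)·(-0.25) + (1.75)·(-0.25)) / 3 = -3.25/3 = -1.0833
  S[W,W] = ((-0.25)·(-0.25) + (0.75)·(0.75) + (-0.25)·(-0.25) + (-0.25)·(-0.25)) / 3 = 0.75/3 = 0.25

S is symmetric (S[j,i] = S[i,j]). Assembling:

S = [[2.25, -1.75, 0.25],
 [-1.75, 7.5833, -1.0833],
 [0.25, -1.0833, 0.25]]


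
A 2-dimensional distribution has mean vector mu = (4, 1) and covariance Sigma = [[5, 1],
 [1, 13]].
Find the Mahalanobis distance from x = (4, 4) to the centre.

Step 1 — centre the observation: (x - mu) = (0, 3).

Step 2 — invert Sigma. det(Sigma) = 5·13 - (1)² = 64.
  Sigma^{-1} = (1/det) · [[d, -b], [-b, a]] = [[0.2031, -0.0156],
 [-0.0156, 0.0781]].

Step 3 — form the quadratic (x - mu)^T · Sigma^{-1} · (x - mu):
  Sigma^{-1} · (x - mu) = (-0.0469, 0.2344).
  (x - mu)^T · [Sigma^{-1} · (x - mu)] = (0)·(-0.0469) + (3)·(0.2344) = 0.7031.

Step 4 — take square root: d = √(0.7031) ≈ 0.8385.

d(x, mu) = √(0.7031) ≈ 0.8385


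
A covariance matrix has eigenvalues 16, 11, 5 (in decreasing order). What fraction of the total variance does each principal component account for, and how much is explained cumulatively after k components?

Step 1 — total variance = trace(Sigma) = Σ λ_i = 16 + 11 + 5 = 32.

Step 2 — fraction explained by component i = λ_i / Σ λ:
  PC1: 16/32 = 0.5
  PC2: 11/32 = 0.3438
  PC3: 5/32 = 0.1562

Step 3 — cumulative fraction after k components = (λ_1 + ... + λ_k) / Σ λ:
  k = 1: 16/32 = 0.5
  k = 2: (16 + 11)/32 = 27/32 = 0.8438
  k = 3: (16 + 11 + 5)/32 = 32/32 = 1

Summary (fraction, with percent):

explained: PC1 0.5 (50%), PC2 0.3438 (34.38%), PC3 0.1562 (15.62%);  cumulative: 0.5, 0.8438, 1


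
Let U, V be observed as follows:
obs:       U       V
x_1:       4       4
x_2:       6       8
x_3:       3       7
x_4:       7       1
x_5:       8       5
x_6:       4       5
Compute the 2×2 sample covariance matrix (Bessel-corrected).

Step 1 — column means:
  mean(U) = (4 + 6 + 3 + 7 + 8 + 4) / 6 = 32/6 = 5.3333
  mean(V) = (4 + 8 + 7 + 1 + 5 + 5) / 6 = 30/6 = 5

Step 2 — sample covariance S[i,j] = (1/(n-1)) · Σ_k (x_{k,i} - mean_i) · (x_{k,j} - mean_j), with n-1 = 5.
  S[U,U] = ((-1.3333)·(-1.3333) + (0.6667)·(0.6667) + (-2.3333)·(-2.3333) + (1.6667)·(1.6667) + (2.6667)·(2.6667) + (-1.3333)·(-1.3333)) / 5 = 19.3333/5 = 3.8667
  S[U,V] = ((-1.3333)·(-1) + (0.6667)·(3) + (-2.3333)·(2) + (1.6667)·(-4) + (2.6667)·(0) + (-1.3333)·(0)) / 5 = -8/5 = -1.6
  S[V,V] = ((-1)·(-1) + (3)·(3) + (2)·(2) + (-4)·(-4) + (0)·(0) + (0)·(0)) / 5 = 30/5 = 6

S is symmetric (S[j,i] = S[i,j]). Assembling:

S = [[3.8667, -1.6],
 [-1.6, 6]]


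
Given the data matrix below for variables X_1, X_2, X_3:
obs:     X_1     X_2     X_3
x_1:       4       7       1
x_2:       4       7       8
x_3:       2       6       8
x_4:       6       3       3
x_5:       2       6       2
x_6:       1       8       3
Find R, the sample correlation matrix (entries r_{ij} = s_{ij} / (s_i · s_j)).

Step 1 — column means:
  mean(X_1) = (4 + 4 + 2 + 6 + 2 + 1) / 6 = 19/6 = 3.1667
  mean(X_2) = (7 + 7 + 6 + 3 + 6 + 8) / 6 = 37/6 = 6.1667
  mean(X_3) = (1 + 8 + 8 + 3 + 2 + 3) / 6 = 25/6 = 4.1667

Step 2 — sample variances and covariances s[i,j] = (1/(n-1)) · Σ_k (x_{k,i} - mean_i) · (x_{k,j} - mean_j), with n-1 = 5:
  s[X_1,X_1] = ((0.8333)·(0.8333) + (0.8333)·(0.8333) + (-1.1667)·(-1.1667) + (2.8333)·(2.8333) + (-1.1667)·(-1.1667) + (-2.1667)·(-2.1667)) / 5 = 16.8333/5 = 3.3667
  s[X_1,X_2] = ((0.8333)·(0.8333) + (0.8333)·(0.8333) + (-1.1667)·(-0.1667) + (2.8333)·(-3.1667) + (-1.1667)·(-0.1667) + (-2.1667)·(1.8333)) / 5 = -11.1667/5 = -2.2333
  s[X_1,X_3] = ((0.8333)·(-3.1667) + (0.8333)·(3.8333) + (-1.1667)·(3.8333) + (2.8333)·(-1.1667) + (-1.1667)·(-2.1667) + (-2.1667)·(-1.1667)) / 5 = -2.1667/5 = -0.4333
  s[X_2,X_2] = ((0.8333)·(0.8333) + (0.8333)·(0.8333) + (-0.1667)·(-0.1667) + (-3.1667)·(-3.1667) + (-0.1667)·(-0.1667) + (1.8333)·(1.8333)) / 5 = 14.8333/5 = 2.9667
  s[X_2,X_3] = ((0.8333)·(-3.1667) + (0.8333)·(3.8333) + (-0.1667)·(3.8333) + (-3.1667)·(-1.1667) + (-0.1667)·(-2.1667) + (1.8333)·(-1.1667)) / 5 = 1.8333/5 = 0.3667
  s[X_3,X_3] = ((-3.1667)·(-3.1667) + (3.8333)·(3.8333) + (3.8333)·(3.8333) + (-1.1667)·(-1.1667) + (-2.1667)·(-2.1667) + (-1.1667)·(-1.1667)) / 5 = 46.8333/5 = 9.3667
  Sample standard deviations s_i = √(s[i,i]):
  s(X_1) = √(3.3667) = 1.8348
  s(X_2) = √(2.9667) = 1.7224
  s(X_3) = √(9.3667) = 3.0605

Step 3 — r_{ij} = s_{ij} / (s_i · s_j):
  r[X_1,X_1] = 1 (diagonal).
  r[X_1,X_2] = -2.2333 / (1.8348 · 1.7224) = -2.2333 / 3.1603 = -0.7067
  r[X_1,X_3] = -0.4333 / (1.8348 · 3.0605) = -0.4333 / 5.6156 = -0.0772
  r[X_2,X_2] = 1 (diagonal).
  r[X_2,X_3] = 0.3667 / (1.7224 · 3.0605) = 0.3667 / 5.2714 = 0.0696
  r[X_3,X_3] = 1 (diagonal).

R is symmetric with unit diagonal. Assembling:

R = [[1, -0.7067, -0.0772],
 [-0.7067, 1, 0.0696],
 [-0.0772, 0.0696, 1]]


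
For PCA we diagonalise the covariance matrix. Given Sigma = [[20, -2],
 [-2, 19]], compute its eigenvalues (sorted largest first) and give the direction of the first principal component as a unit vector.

Step 1 — characteristic polynomial of 2×2 Sigma:
  det(Sigma - λI) = λ² - trace · λ + det = 0.
  trace = 20 + 19 = 39, det = 20·19 - (-2)² = 376.
Step 2 — discriminant:
  Δ = trace² - 4·det = 1521 - 1504 = 17.
Step 3 — eigenvalues:
  λ = (trace ± √Δ)/2 = (39 ± 4.1231)/2,
  λ_1 = 21.5616,  λ_2 = 17.4384.

Step 4 — unit eigenvector for λ_1: solve (Sigma - λ_1 I)v = 0. First row:
  (20 - 21.5616)·v_x + (-2)·v_y = 0, i.e. (-1.5616)·v_x + (-2)·v_y = 0,
  so v ∝ (b, λ_1 - a) = (-2, 1.5616); multiply by -1 so the first entry is positive: u = (2, -1.5616).
  ||u|| = √((2)² + (-1.5616)²) = √(6.4384) ≈ 2.5374,
  v_1 = u/||u|| ≈ (0.7882, -0.6154) (||v_1|| = 1).

λ_1 = 21.5616,  λ_2 = 17.4384;  v_1 ≈ (0.7882, -0.6154)


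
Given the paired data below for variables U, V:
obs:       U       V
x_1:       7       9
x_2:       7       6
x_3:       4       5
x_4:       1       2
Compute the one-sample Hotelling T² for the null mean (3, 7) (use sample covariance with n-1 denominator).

Step 1 — sample mean vector:
  mean(U) = (7 + 7 + 4 + 1) / 4 = 19/4 = 4.75
  mean(V) = (9 + 6 + 5 + 2) / 4 = 22/4 = 5.5
  x̄ = (4.75, 5.5),  deviation x̄ - mu_0 = (4.75, 5.5) - (3, 7) = (1.75, -1.5).

Step 2 — sample covariance matrix, S[i,j] = (1/(n-1)) · Σ_k (x_{k,i} - mean_i) · (x_{k,j} - mean_j), divisor n-1 = 3:
  S[U,U] = ((2.25)·(2.25) + (2.25)·(2.25) + (-0.75)·(-0.75) + (-3.75)·(-3.75)) / 3 = 24.75/3 = 8.25
  S[U,V] = ((2.25)·(3.5) + (2.25)·(0.5) + (-0.75)·(-0.5) + (-3.75)·(-3.5)) / 3 = 22.5/3 = 7.5
  S[V,V] = ((3.5)·(3.5) + (0.5)·(0.5) + (-0.5)·(-0.5) + (-3.5)·(-3.5)) / 3 = 25/3 = 8.3333
  S = [[8.25, 7.5],
 [7.5, 8.3333]].

Step 3 — invert S. det(S) = 8.25·8.3333 - (7.5)² = 12.5.
  S^{-1} = (1/det) · [[d, -b], [-b, a]] = [[0.6667, -0.6],
 [-0.6, 0.66]].

Step 4 — quadratic form (x̄ - mu_0)^T · S^{-1} · (x̄ - mu_0):
  S^{-1} · (x̄ - mu_0) = (2.0667, -2.04),
  (x̄ - mu_0)^T · [...] = (1.75)·(2.0667) + (-1.5)·(-2.04) = 6.6767.

Step 5 — scale by n: T² = 4 · 6.6767 = 26.7067.

T² ≈ 26.7067


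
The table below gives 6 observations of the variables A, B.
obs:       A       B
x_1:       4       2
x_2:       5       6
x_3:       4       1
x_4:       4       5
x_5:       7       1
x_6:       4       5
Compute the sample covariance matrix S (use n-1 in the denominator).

Step 1 — column means:
  mean(A) = (4 + 5 + 4 + 4 + 7 + 4) / 6 = 28/6 = 4.6667
  mean(B) = (2 + 6 + 1 + 5 + 1 + 5) / 6 = 20/6 = 3.3333

Step 2 — sample covariance S[i,j] = (1/(n-1)) · Σ_k (x_{k,i} - mean_i) · (x_{k,j} - mean_j), with n-1 = 5.
  S[A,A] = ((-0.6667)·(-0.6667) + (0.3333)·(0.3333) + (-0.6667)·(-0.6667) + (-0.6667)·(-0.6667) + (2.3333)·(2.3333) + (-0.6667)·(-0.6667)) / 5 = 7.3333/5 = 1.4667
  S[A,B] = ((-0.6667)·(-1.3333) + (0.3333)·(2.6667) + (-0.6667)·(-2.3333) + (-0.6667)·(1.6667) + (2.3333)·(-2.3333) + (-0.6667)·(1.6667)) / 5 = -4.3333/5 = -0.8667
  S[B,B] = ((-1.3333)·(-1.3333) + (2.6667)·(2.6667) + (-2.3333)·(-2.3333) + (1.6667)·(1.6667) + (-2.3333)·(-2.3333) + (1.6667)·(1.6667)) / 5 = 25.3333/5 = 5.0667

S is symmetric (S[j,i] = S[i,j]). Assembling:

S = [[1.4667, -0.8667],
 [-0.8667, 5.0667]]


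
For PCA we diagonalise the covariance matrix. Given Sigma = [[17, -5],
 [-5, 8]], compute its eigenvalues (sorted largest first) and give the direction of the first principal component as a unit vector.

Step 1 — characteristic polynomial of 2×2 Sigma:
  det(Sigma - λI) = λ² - trace · λ + det = 0.
  trace = 17 + 8 = 25, det = 17·8 - (-5)² = 111.
Step 2 — discriminant:
  Δ = trace² - 4·det = 625 - 444 = 181.
Step 3 — eigenvalues:
  λ = (trace ± √Δ)/2 = (25 ± 13.4536)/2,
  λ_1 = 19.2268,  λ_2 = 5.7732.

Step 4 — unit eigenvector for λ_1: solve (Sigma - λ_1 I)v = 0. First row:
  (17 - 19.2268)·v_x + (-5)·v_y = 0, i.e. (-2.2268)·v_x + (-5)·v_y = 0,
  so v ∝ (b, λ_1 - a) = (-5, 2.2268); multiply by -1 so the first entry is positive: u = (5, -2.2268).
  ||u|| = √((5)² + (-2.2268)²) = √(29.9587) ≈ 5.4735,
  v_1 = u/||u|| ≈ (0.9135, -0.4068) (||v_1|| = 1).

λ_1 = 19.2268,  λ_2 = 5.7732;  v_1 ≈ (0.9135, -0.4068)


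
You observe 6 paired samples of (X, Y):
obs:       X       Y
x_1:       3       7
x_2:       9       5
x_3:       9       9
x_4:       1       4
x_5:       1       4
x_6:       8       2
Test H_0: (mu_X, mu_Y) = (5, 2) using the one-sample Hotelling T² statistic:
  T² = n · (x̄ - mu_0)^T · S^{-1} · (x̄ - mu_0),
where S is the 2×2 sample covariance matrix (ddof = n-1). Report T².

Step 1 — sample mean vector:
  mean(X) = (3 + 9 + 9 + 1 + 1 + 8) / 6 = 31/6 = 5.1667
  mean(Y) = (7 + 5 + 9 + 4 + 4 + 2) / 6 = 31/6 = 5.1667
  x̄ = (5.1667, 5.1667),  deviation x̄ - mu_0 = (5.1667, 5.1667) - (5, 2) = (0.1667, 3.1667).

Step 2 — sample covariance matrix, S[i,j] = (1/(n-1)) · Σ_k (x_{k,i} - mean_i) · (x_{k,j} - mean_j), divisor n-1 = 5:
  S[X,X] = ((-2.1667)·(-2.1667) + (3.8333)·(3.8333) + (3.8333)·(3.8333) + (-4.1667)·(-4.1667) + (-4.1667)·(-4.1667) + (2.8333)·(2.8333)) / 5 = 76.8333/5 = 15.3667
  S[X,Y] = ((-2.1667)·(1.8333) + (3.8333)·(-0.1667) + (3.8333)·(3.8333) + (-4.1667)·(-1.1667) + (-4.1667)·(-1.1667) + (2.8333)·(-3.1667)) / 5 = 10.8333/5 = 2.1667
  S[Y,Y] = ((1.8333)·(1.8333) + (-0.1667)·(-0.1667) + (3.8333)·(3.8333) + (-1.1667)·(-1.1667) + (-1.1667)·(-1.1667) + (-3.1667)·(-3.1667)) / 5 = 30.8333/5 = 6.1667
  S = [[15.3667, 2.1667],
 [2.1667, 6.1667]].

Step 3 — invert S. det(S) = 15.3667·6.1667 - (2.1667)² = 90.0667.
  S^{-1} = (1/det) · [[d, -b], [-b, a]] = [[0.0685, -0.0241],
 [-0.0241, 0.1706]].

Step 4 — quadratic form (x̄ - mu_0)^T · S^{-1} · (x̄ - mu_0):
  S^{-1} · (x̄ - mu_0) = (-0.0648, 0.5363),
  (x̄ - mu_0)^T · [...] = (0.1667)·(-0.0648) + (3.1667)·(0.5363) = 1.6874.

Step 5 — scale by n: T² = 6 · 1.6874 = 10.1244.

T² ≈ 10.1244


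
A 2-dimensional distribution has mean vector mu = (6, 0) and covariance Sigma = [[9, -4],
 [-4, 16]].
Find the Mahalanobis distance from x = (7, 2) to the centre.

Step 1 — centre the observation: (x - mu) = (1, 2).

Step 2 — invert Sigma. det(Sigma) = 9·16 - (-4)² = 128.
  Sigma^{-1} = (1/det) · [[d, -b], [-b, a]] = [[0.125, 0.0312],
 [0.0312, 0.0703]].

Step 3 — form the quadratic (x - mu)^T · Sigma^{-1} · (x - mu):
  Sigma^{-1} · (x - mu) = (0.1875, 0.1719).
  (x - mu)^T · [Sigma^{-1} · (x - mu)] = (1)·(0.1875) + (2)·(0.1719) = 0.5312.

Step 4 — take square root: d = √(0.5312) ≈ 0.7289.

d(x, mu) = √(0.5312) ≈ 0.7289


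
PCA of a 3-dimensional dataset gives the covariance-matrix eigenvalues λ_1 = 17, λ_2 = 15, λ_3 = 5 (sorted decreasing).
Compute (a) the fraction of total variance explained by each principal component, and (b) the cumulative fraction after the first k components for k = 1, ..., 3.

Step 1 — total variance = trace(Sigma) = Σ λ_i = 17 + 15 + 5 = 37.

Step 2 — fraction explained by component i = λ_i / Σ λ:
  PC1: 17/37 = 0.4595
  PC2: 15/37 = 0.4054
  PC3: 5/37 = 0.1351

Step 3 — cumulative fraction after k components = (λ_1 + ... + λ_k) / Σ λ:
  k = 1: 17/37 = 0.4595
  k = 2: (17 + 15)/37 = 32/37 = 0.8649
  k = 3: (17 + 15 + 5)/37 = 37/37 = 1

Summary (fraction, with percent):

explained: PC1 0.4595 (45.95%), PC2 0.4054 (40.54%), PC3 0.1351 (13.51%);  cumulative: 0.4595, 0.8649, 1


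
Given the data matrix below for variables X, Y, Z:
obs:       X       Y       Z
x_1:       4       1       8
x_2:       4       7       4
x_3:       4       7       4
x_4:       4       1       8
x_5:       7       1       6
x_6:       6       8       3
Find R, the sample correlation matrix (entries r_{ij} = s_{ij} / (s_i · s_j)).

Step 1 — column means:
  mean(X) = (4 + 4 + 4 + 4 + 7 + 6) / 6 = 29/6 = 4.8333
  mean(Y) = (1 + 7 + 7 + 1 + 1 + 8) / 6 = 25/6 = 4.1667
  mean(Z) = (8 + 4 + 4 + 8 + 6 + 3) / 6 = 33/6 = 5.5

Step 2 — sample variances and covariances s[i,j] = (1/(n-1)) · Σ_k (x_{k,i} - mean_i) · (x_{k,j} - mean_j), with n-1 = 5:
  s[X,X] = ((-0.8333)·(-0.8333) + (-0.8333)·(-0.8333) + (-0.8333)·(-0.8333) + (-0.8333)·(-0.8333) + (2.1667)·(2.1667) + (1.1667)·(1.1667)) / 5 = 8.8333/5 = 1.7667
  s[X,Y] = ((-0.8333)·(-3.1667) + (-0.8333)·(2.8333) + (-0.8333)·(2.8333) + (-0.8333)·(-3.1667) + (2.1667)·(-3.1667) + (1.1667)·(3.8333)) / 5 = -1.8333/5 = -0.3667
  s[X,Z] = ((-0.8333)·(2.5) + (-0.8333)·(-1.5) + (-0.8333)·(-1.5) + (-0.8333)·(2.5) + (2.1667)·(0.5) + (1.1667)·(-2.5)) / 5 = -3.5/5 = -0.7
  s[Y,Y] = ((-3.1667)·(-3.1667) + (2.8333)·(2.8333) + (2.8333)·(2.8333) + (-3.1667)·(-3.1667) + (-3.1667)·(-3.1667) + (3.8333)·(3.8333)) / 5 = 60.8333/5 = 12.1667
  s[Y,Z] = ((-3.1667)·(2.5) + (2.8333)·(-1.5) + (2.8333)·(-1.5) + (-3.1667)·(2.5) + (-3.1667)·(0.5) + (3.8333)·(-2.5)) / 5 = -35.5/5 = -7.1
  s[Z,Z] = ((2.5)·(2.5) + (-1.5)·(-1.5) + (-1.5)·(-1.5) + (2.5)·(2.5) + (0.5)·(0.5) + (-2.5)·(-2.5)) / 5 = 23.5/5 = 4.7
  Sample standard deviations s_i = √(s[i,i]):
  s(X) = √(1.7667) = 1.3292
  s(Y) = √(12.1667) = 3.4881
  s(Z) = √(4.7) = 2.1679

Step 3 — r_{ij} = s_{ij} / (s_i · s_j):
  r[X,X] = 1 (diagonal).
  r[X,Y] = -0.3667 / (1.3292 · 3.4881) = -0.3667 / 4.6362 = -0.0791
  r[X,Z] = -0.7 / (1.3292 · 2.1679) = -0.7 / 2.8816 = -0.2429
  r[Y,Y] = 1 (diagonal).
  r[Y,Z] = -7.1 / (3.4881 · 2.1679) = -7.1 / 7.562 = -0.9389
  r[Z,Z] = 1 (diagonal).

R is symmetric with unit diagonal. Assembling:

R = [[1, -0.0791, -0.2429],
 [-0.0791, 1, -0.9389],
 [-0.2429, -0.9389, 1]]


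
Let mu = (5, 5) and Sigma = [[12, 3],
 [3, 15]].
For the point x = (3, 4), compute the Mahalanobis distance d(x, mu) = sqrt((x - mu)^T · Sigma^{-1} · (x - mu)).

Step 1 — centre the observation: (x - mu) = (-2, -1).

Step 2 — invert Sigma. det(Sigma) = 12·15 - (3)² = 171.
  Sigma^{-1} = (1/det) · [[d, -b], [-b, a]] = [[0.0877, -0.0175],
 [-0.0175, 0.0702]].

Step 3 — form the quadratic (x - mu)^T · Sigma^{-1} · (x - mu):
  Sigma^{-1} · (x - mu) = (-0.1579, -0.0351).
  (x - mu)^T · [Sigma^{-1} · (x - mu)] = (-2)·(-0.1579) + (-1)·(-0.0351) = 0.3509.

Step 4 — take square root: d = √(0.3509) ≈ 0.5923.

d(x, mu) = √(0.3509) ≈ 0.5923


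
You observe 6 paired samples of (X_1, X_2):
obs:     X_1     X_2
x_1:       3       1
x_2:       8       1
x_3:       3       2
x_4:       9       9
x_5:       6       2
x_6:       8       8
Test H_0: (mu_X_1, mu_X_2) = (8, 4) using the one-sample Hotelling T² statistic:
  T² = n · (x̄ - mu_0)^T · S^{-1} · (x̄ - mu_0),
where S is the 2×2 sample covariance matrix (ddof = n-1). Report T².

Step 1 — sample mean vector:
  mean(X_1) = (3 + 8 + 3 + 9 + 6 + 8) / 6 = 37/6 = 6.1667
  mean(X_2) = (1 + 1 + 2 + 9 + 2 + 8) / 6 = 23/6 = 3.8333
  x̄ = (6.1667, 3.8333),  deviation x̄ - mu_0 = (6.1667, 3.8333) - (8, 4) = (-1.8333, -0.1667).

Step 2 — sample covariance matrix, S[i,j] = (1/(n-1)) · Σ_k (x_{k,i} - mean_i) · (x_{k,j} - mean_j), divisor n-1 = 5:
  S[X_1,X_1] = ((-3.1667)·(-3.1667) + (1.8333)·(1.8333) + (-3.1667)·(-3.1667) + (2.8333)·(2.8333) + (-0.1667)·(-0.1667) + (1.8333)·(1.8333)) / 5 = 34.8333/5 = 6.9667
  S[X_1,X_2] = ((-3.1667)·(-2.8333) + (1.8333)·(-2.8333) + (-3.1667)·(-1.8333) + (2.8333)·(5.1667) + (-0.1667)·(-1.8333) + (1.8333)·(4.1667)) / 5 = 32.1667/5 = 6.4333
  S[X_2,X_2] = ((-2.8333)·(-2.8333) + (-2.8333)·(-2.8333) + (-1.8333)·(-1.8333) + (5.1667)·(5.1667) + (-1.8333)·(-1.8333) + (4.1667)·(4.1667)) / 5 = 66.8333/5 = 13.3667
  S = [[6.9667, 6.4333],
 [6.4333, 13.3667]].

Step 3 — invert S. det(S) = 6.9667·13.3667 - (6.4333)² = 51.7333.
  S^{-1} = (1/det) · [[d, -b], [-b, a]] = [[0.2584, -0.1244],
 [-0.1244, 0.1347]].

Step 4 — quadratic form (x̄ - mu_0)^T · S^{-1} · (x̄ - mu_0):
  S^{-1} · (x̄ - mu_0) = (-0.453, 0.2055),
  (x̄ - mu_0)^T · [...] = (-1.8333)·(-0.453) + (-0.1667)·(0.2055) = 0.7962.

Step 5 — scale by n: T² = 6 · 0.7962 = 4.7771.

T² ≈ 4.7771


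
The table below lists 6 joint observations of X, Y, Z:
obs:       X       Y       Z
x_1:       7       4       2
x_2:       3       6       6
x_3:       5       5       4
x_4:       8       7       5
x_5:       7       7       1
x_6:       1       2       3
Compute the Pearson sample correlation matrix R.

Step 1 — column means:
  mean(X) = (7 + 3 + 5 + 8 + 7 + 1) / 6 = 31/6 = 5.1667
  mean(Y) = (4 + 6 + 5 + 7 + 7 + 2) / 6 = 31/6 = 5.1667
  mean(Z) = (2 + 6 + 4 + 5 + 1 + 3) / 6 = 21/6 = 3.5

Step 2 — sample variances and covariances s[i,j] = (1/(n-1)) · Σ_k (x_{k,i} - mean_i) · (x_{k,j} - mean_j), with n-1 = 5:
  s[X,X] = ((1.8333)·(1.8333) + (-2.1667)·(-2.1667) + (-0.1667)·(-0.1667) + (2.8333)·(2.8333) + (1.8333)·(1.8333) + (-4.1667)·(-4.1667)) / 5 = 36.8333/5 = 7.3667
  s[X,Y] = ((1.8333)·(-1.1667) + (-2.1667)·(0.8333) + (-0.1667)·(-0.1667) + (2.8333)·(1.8333) + (1.8333)·(1.8333) + (-4.1667)·(-3.1667)) / 5 = 17.8333/5 = 3.5667
  s[X,Z] = ((1.8333)·(-1.5) + (-2.1667)·(2.5) + (-0.1667)·(0.5) + (2.8333)·(1.5) + (1.8333)·(-2.5) + (-4.1667)·(-0.5)) / 5 = -6.5/5 = -1.3
  s[Y,Y] = ((-1.1667)·(-1.1667) + (0.8333)·(0.8333) + (-0.1667)·(-0.1667) + (1.8333)·(1.8333) + (1.8333)·(1.8333) + (-3.1667)·(-3.1667)) / 5 = 18.8333/5 = 3.7667
  s[Y,Z] = ((-1.1667)·(-1.5) + (0.8333)·(2.5) + (-0.1667)·(0.5) + (1.8333)·(1.5) + (1.8333)·(-2.5) + (-3.1667)·(-0.5)) / 5 = 3.5/5 = 0.7
  s[Z,Z] = ((-1.5)·(-1.5) + (2.5)·(2.5) + (0.5)·(0.5) + (1.5)·(1.5) + (-2.5)·(-2.5) + (-0.5)·(-0.5)) / 5 = 17.5/5 = 3.5
  Sample standard deviations s_i = √(s[i,i]):
  s(X) = √(7.3667) = 2.7142
  s(Y) = √(3.7667) = 1.9408
  s(Z) = √(3.5) = 1.8708

Step 3 — r_{ij} = s_{ij} / (s_i · s_j):
  r[X,X] = 1 (diagonal).
  r[X,Y] = 3.5667 / (2.7142 · 1.9408) = 3.5667 / 5.2676 = 0.6771
  r[X,Z] = -1.3 / (2.7142 · 1.8708) = -1.3 / 5.0777 = -0.256
  r[Y,Y] = 1 (diagonal).
  r[Y,Z] = 0.7 / (1.9408 · 1.8708) = 0.7 / 3.6309 = 0.1928
  r[Z,Z] = 1 (diagonal).

R is symmetric with unit diagonal. Assembling:

R = [[1, 0.6771, -0.256],
 [0.6771, 1, 0.1928],
 [-0.256, 0.1928, 1]]


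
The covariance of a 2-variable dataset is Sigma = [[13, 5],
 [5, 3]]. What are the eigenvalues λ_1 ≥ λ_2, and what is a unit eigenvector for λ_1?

Step 1 — characteristic polynomial of 2×2 Sigma:
  det(Sigma - λI) = λ² - trace · λ + det = 0.
  trace = 13 + 3 = 16, det = 13·3 - (5)² = 14.
Step 2 — discriminant:
  Δ = trace² - 4·det = 256 - 56 = 200.
Step 3 — eigenvalues:
  λ = (trace ± √Δ)/2 = (16 ± 14.1421)/2,
  λ_1 = 15.0711,  λ_2 = 0.9289.

Step 4 — unit eigenvector for λ_1: solve (Sigma - λ_1 I)v = 0. First row:
  (13 - 15.0711)·v_x + (5)·v_y = 0, i.e. (-2.0711)·v_x + (5)·v_y = 0,
  so v ∝ (b, λ_1 - a) = (5, 2.0711) = u.
  ||u|| = √((5)² + (2.0711)²) = √(29.2893) ≈ 5.412,
  v_1 = u/||u|| ≈ (0.9239, 0.3827) (||v_1|| = 1).

λ_1 = 15.0711,  λ_2 = 0.9289;  v_1 ≈ (0.9239, 0.3827)


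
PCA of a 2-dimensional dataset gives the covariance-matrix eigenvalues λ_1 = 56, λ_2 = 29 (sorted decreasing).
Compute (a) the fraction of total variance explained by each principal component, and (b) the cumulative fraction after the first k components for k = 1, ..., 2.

Step 1 — total variance = trace(Sigma) = Σ λ_i = 56 + 29 = 85.

Step 2 — fraction explained by component i = λ_i / Σ λ:
  PC1: 56/85 = 0.6588
  PC2: 29/85 = 0.3412

Step 3 — cumulative fraction after k components = (λ_1 + ... + λ_k) / Σ λ:
  k = 1: 56/85 = 0.6588
  k = 2: (56 + 29)/85 = 85/85 = 1

Summary (fraction, with percent):

explained: PC1 0.6588 (65.88%), PC2 0.3412 (34.12%);  cumulative: 0.6588, 1


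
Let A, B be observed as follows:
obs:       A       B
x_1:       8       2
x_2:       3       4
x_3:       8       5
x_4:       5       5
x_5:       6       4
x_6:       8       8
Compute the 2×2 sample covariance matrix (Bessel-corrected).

Step 1 — column means:
  mean(A) = (8 + 3 + 8 + 5 + 6 + 8) / 6 = 38/6 = 6.3333
  mean(B) = (2 + 4 + 5 + 5 + 4 + 8) / 6 = 28/6 = 4.6667

Step 2 — sample covariance S[i,j] = (1/(n-1)) · Σ_k (x_{k,i} - mean_i) · (x_{k,j} - mean_j), with n-1 = 5.
  S[A,A] = ((1.6667)·(1.6667) + (-3.3333)·(-3.3333) + (1.6667)·(1.6667) + (-1.3333)·(-1.3333) + (-0.3333)·(-0.3333) + (1.6667)·(1.6667)) / 5 = 21.3333/5 = 4.2667
  S[A,B] = ((1.6667)·(-2.6667) + (-3.3333)·(-0.6667) + (1.6667)·(0.3333) + (-1.3333)·(0.3333) + (-0.3333)·(-0.6667) + (1.6667)·(3.3333)) / 5 = 3.6667/5 = 0.7333
  S[B,B] = ((-2.6667)·(-2.6667) + (-0.6667)·(-0.6667) + (0.3333)·(0.3333) + (0.3333)·(0.3333) + (-0.6667)·(-0.6667) + (3.3333)·(3.3333)) / 5 = 19.3333/5 = 3.8667

S is symmetric (S[j,i] = S[i,j]). Assembling:

S = [[4.2667, 0.7333],
 [0.7333, 3.8667]]


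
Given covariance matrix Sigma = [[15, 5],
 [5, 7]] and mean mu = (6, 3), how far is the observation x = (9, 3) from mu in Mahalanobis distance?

Step 1 — centre the observation: (x - mu) = (3, 0).

Step 2 — invert Sigma. det(Sigma) = 15·7 - (5)² = 80.
  Sigma^{-1} = (1/det) · [[d, -b], [-b, a]] = [[0.0875, -0.0625],
 [-0.0625, 0.1875]].

Step 3 — form the quadratic (x - mu)^T · Sigma^{-1} · (x - mu):
  Sigma^{-1} · (x - mu) = (0.2625, -0.1875).
  (x - mu)^T · [Sigma^{-1} · (x - mu)] = (3)·(0.2625) + (0)·(-0.1875) = 0.7875.

Step 4 — take square root: d = √(0.7875) ≈ 0.8874.

d(x, mu) = √(0.7875) ≈ 0.8874


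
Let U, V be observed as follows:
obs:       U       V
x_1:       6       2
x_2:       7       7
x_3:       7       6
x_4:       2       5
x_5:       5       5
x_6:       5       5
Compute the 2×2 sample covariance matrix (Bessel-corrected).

Step 1 — column means:
  mean(U) = (6 + 7 + 7 + 2 + 5 + 5) / 6 = 32/6 = 5.3333
  mean(V) = (2 + 7 + 6 + 5 + 5 + 5) / 6 = 30/6 = 5

Step 2 — sample covariance S[i,j] = (1/(n-1)) · Σ_k (x_{k,i} - mean_i) · (x_{k,j} - mean_j), with n-1 = 5.
  S[U,U] = ((0.6667)·(0.6667) + (1.6667)·(1.6667) + (1.6667)·(1.6667) + (-3.3333)·(-3.3333) + (-0.3333)·(-0.3333) + (-0.3333)·(-0.3333)) / 5 = 17.3333/5 = 3.4667
  S[U,V] = ((0.6667)·(-3) + (1.6667)·(2) + (1.6667)·(1) + (-3.3333)·(0) + (-0.3333)·(0) + (-0.3333)·(0)) / 5 = 3/5 = 0.6
  S[V,V] = ((-3)·(-3) + (2)·(2) + (1)·(1) + (0)·(0) + (0)·(0) + (0)·(0)) / 5 = 14/5 = 2.8

S is symmetric (S[j,i] = S[i,j]). Assembling:

S = [[3.4667, 0.6],
 [0.6, 2.8]]


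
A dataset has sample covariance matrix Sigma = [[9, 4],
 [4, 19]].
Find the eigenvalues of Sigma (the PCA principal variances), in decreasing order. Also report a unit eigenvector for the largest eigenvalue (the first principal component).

Step 1 — characteristic polynomial of 2×2 Sigma:
  det(Sigma - λI) = λ² - trace · λ + det = 0.
  trace = 9 + 19 = 28, det = 9·19 - (4)² = 155.
Step 2 — discriminant:
  Δ = trace² - 4·det = 784 - 620 = 164.
Step 3 — eigenvalues:
  λ = (trace ± √Δ)/2 = (28 ± 12.8062)/2,
  λ_1 = 20.4031,  λ_2 = 7.5969.

Step 4 — unit eigenvector for λ_1: solve (Sigma - λ_1 I)v = 0. First row:
  (9 - 20.4031)·v_x + (4)·v_y = 0, i.e. (-11.4031)·v_x + (4)·v_y = 0,
  so v ∝ (b, λ_1 - a) = (4, 11.4031) = u.
  ||u|| = √((4)² + (11.4031)²) = √(146.0312) ≈ 12.0843,
  v_1 = u/||u|| ≈ (0.331, 0.9436) (||v_1|| = 1).

λ_1 = 20.4031,  λ_2 = 7.5969;  v_1 ≈ (0.331, 0.9436)


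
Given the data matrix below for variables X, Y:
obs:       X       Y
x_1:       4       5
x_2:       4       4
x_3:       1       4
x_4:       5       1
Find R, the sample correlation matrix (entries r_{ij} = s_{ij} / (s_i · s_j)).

Step 1 — column means:
  mean(X) = (4 + 4 + 1 + 5) / 4 = 14/4 = 3.5
  mean(Y) = (5 + 4 + 4 + 1) / 4 = 14/4 = 3.5

Step 2 — sample variances and covariances s[i,j] = (1/(n-1)) · Σ_k (x_{k,i} - mean_i) · (x_{k,j} - mean_j), with n-1 = 3:
  s[X,X] = ((0.5)·(0.5) + (0.5)·(0.5) + (-2.5)·(-2.5) + (1.5)·(1.5)) / 3 = 9/3 = 3
  s[X,Y] = ((0.5)·(1.5) + (0.5)·(0.5) + (-2.5)·(0.5) + (1.5)·(-2.5)) / 3 = -4/3 = -1.3333
  s[Y,Y] = ((1.5)·(1.5) + (0.5)·(0.5) + (0.5)·(0.5) + (-2.5)·(-2.5)) / 3 = 9/3 = 3
  Sample standard deviations s_i = √(s[i,i]):
  s(X) = √(3) = 1.7321
  s(Y) = √(3) = 1.7321

Step 3 — r_{ij} = s_{ij} / (s_i · s_j):
  r[X,X] = 1 (diagonal).
  r[X,Y] = -1.3333 / (1.7321 · 1.7321) = -1.3333 / 3 = -0.4444
  r[Y,Y] = 1 (diagonal).

R is symmetric with unit diagonal. Assembling:

R = [[1, -0.4444],
 [-0.4444, 1]]


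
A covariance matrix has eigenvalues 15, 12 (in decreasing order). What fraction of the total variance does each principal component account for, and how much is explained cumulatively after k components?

Step 1 — total variance = trace(Sigma) = Σ λ_i = 15 + 12 = 27.

Step 2 — fraction explained by component i = λ_i / Σ λ:
  PC1: 15/27 = 0.5556
  PC2: 12/27 = 0.4444

Step 3 — cumulative fraction after k components = (λ_1 + ... + λ_k) / Σ λ:
  k = 1: 15/27 = 0.5556
  k = 2: (15 + 12)/27 = 27/27 = 1

Summary (fraction, with percent):

explained: PC1 0.5556 (55.56%), PC2 0.4444 (44.44%);  cumulative: 0.5556, 1


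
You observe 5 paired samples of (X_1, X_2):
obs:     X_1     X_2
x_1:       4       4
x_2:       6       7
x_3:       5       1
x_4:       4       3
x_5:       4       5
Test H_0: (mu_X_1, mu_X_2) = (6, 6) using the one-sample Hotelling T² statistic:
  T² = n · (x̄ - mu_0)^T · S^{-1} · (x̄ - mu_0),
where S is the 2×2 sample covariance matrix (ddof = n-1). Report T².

Step 1 — sample mean vector:
  mean(X_1) = (4 + 6 + 5 + 4 + 4) / 5 = 23/5 = 4.6
  mean(X_2) = (4 + 7 + 1 + 3 + 5) / 5 = 20/5 = 4
  x̄ = (4.6, 4),  deviation x̄ - mu_0 = (4.6, 4) - (6, 6) = (-1.4, -2).

Step 2 — sample covariance matrix, S[i,j] = (1/(n-1)) · Σ_k (x_{k,i} - mean_i) · (x_{k,j} - mean_j), divisor n-1 = 4:
  S[X_1,X_1] = ((-0.6)·(-0.6) + (1.4)·(1.4) + (0.4)·(0.4) + (-0.6)·(-0.6) + (-0.6)·(-0.6)) / 4 = 3.2/4 = 0.8
  S[X_1,X_2] = ((-0.6)·(0) + (1.4)·(3) + (0.4)·(-3) + (-0.6)·(-1) + (-0.6)·(1)) / 4 = 3/4 = 0.75
  S[X_2,X_2] = ((0)·(0) + (3)·(3) + (-3)·(-3) + (-1)·(-1) + (1)·(1)) / 4 = 20/4 = 5
  S = [[0.8, 0.75],
 [0.75, 5]].

Step 3 — invert S. det(S) = 0.8·5 - (0.75)² = 3.4375.
  S^{-1} = (1/det) · [[d, -b], [-b, a]] = [[1.4545, -0.2182],
 [-0.2182, 0.2327]].

Step 4 — quadratic form (x̄ - mu_0)^T · S^{-1} · (x̄ - mu_0):
  S^{-1} · (x̄ - mu_0) = (-1.6, -0.16),
  (x̄ - mu_0)^T · [...] = (-1.4)·(-1.6) + (-2)·(-0.16) = 2.56.

Step 5 — scale by n: T² = 5 · 2.56 = 12.8.

T² ≈ 12.8


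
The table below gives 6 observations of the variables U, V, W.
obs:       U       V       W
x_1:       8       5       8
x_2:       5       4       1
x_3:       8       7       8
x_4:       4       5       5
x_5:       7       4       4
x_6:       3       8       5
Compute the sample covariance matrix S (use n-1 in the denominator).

Step 1 — column means:
  mean(U) = (8 + 5 + 8 + 4 + 7 + 3) / 6 = 35/6 = 5.8333
  mean(V) = (5 + 4 + 7 + 5 + 4 + 8) / 6 = 33/6 = 5.5
  mean(W) = (8 + 1 + 8 + 5 + 4 + 5) / 6 = 31/6 = 5.1667

Step 2 — sample covariance S[i,j] = (1/(n-1)) · Σ_k (x_{k,i} - mean_i) · (x_{k,j} - mean_j), with n-1 = 5.
  S[U,U] = ((2.1667)·(2.1667) + (-0.8333)·(-0.8333) + (2.1667)·(2.1667) + (-1.8333)·(-1.8333) + (1.1667)·(1.1667) + (-2.8333)·(-2.8333)) / 5 = 22.8333/5 = 4.5667
  S[U,V] = ((2.1667)·(-0.5) + (-0.8333)·(-1.5) + (2.1667)·(1.5) + (-1.8333)·(-0.5) + (1.1667)·(-1.5) + (-2.8333)·(2.5)) / 5 = -4.5/5 = -0.9
  S[U,W] = ((2.1667)·(2.8333) + (-0.8333)·(-4.1667) + (2.1667)·(2.8333) + (-1.8333)·(-0.1667) + (1.1667)·(-1.1667) + (-2.8333)·(-0.1667)) / 5 = 15.1667/5 = 3.0333
  S[V,V] = ((-0.5)·(-0.5) + (-1.5)·(-1.5) + (1.5)·(1.5) + (-0.5)·(-0.5) + (-1.5)·(-1.5) + (2.5)·(2.5)) / 5 = 13.5/5 = 2.7
  S[V,W] = ((-0.5)·(2.8333) + (-1.5)·(-4.1667) + (1.5)·(2.8333) + (-0.5)·(-0.1667) + (-1.5)·(-1.1667) + (2.5)·(-0.1667)) / 5 = 10.5/5 = 2.1
  S[W,W] = ((2.8333)·(2.8333) + (-4.1667)·(-4.1667) + (2.8333)·(2.8333) + (-0.1667)·(-0.1667) + (-1.1667)·(-1.1667) + (-0.1667)·(-0.1667)) / 5 = 34.8333/5 = 6.9667

S is symmetric (S[j,i] = S[i,j]). Assembling:

S = [[4.5667, -0.9, 3.0333],
 [-0.9, 2.7, 2.1],
 [3.0333, 2.1, 6.9667]]


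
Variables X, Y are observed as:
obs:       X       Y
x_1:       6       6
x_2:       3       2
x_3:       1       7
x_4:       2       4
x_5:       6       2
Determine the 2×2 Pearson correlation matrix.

Step 1 — column means:
  mean(X) = (6 + 3 + 1 + 2 + 6) / 5 = 18/5 = 3.6
  mean(Y) = (6 + 2 + 7 + 4 + 2) / 5 = 21/5 = 4.2

Step 2 — sample variances and covariances s[i,j] = (1/(n-1)) · Σ_k (x_{k,i} - mean_i) · (x_{k,j} - mean_j), with n-1 = 4:
  s[X,X] = ((2.4)·(2.4) + (-0.6)·(-0.6) + (-2.6)·(-2.6) + (-1.6)·(-1.6) + (2.4)·(2.4)) / 4 = 21.2/4 = 5.3
  s[X,Y] = ((2.4)·(1.8) + (-0.6)·(-2.2) + (-2.6)·(2.8) + (-1.6)·(-0.2) + (2.4)·(-2.2)) / 4 = -6.6/4 = -1.65
  s[Y,Y] = ((1.8)·(1.8) + (-2.2)·(-2.2) + (2.8)·(2.8) + (-0.2)·(-0.2) + (-2.2)·(-2.2)) / 4 = 20.8/4 = 5.2
  Sample standard deviations s_i = √(s[i,i]):
  s(X) = √(5.3) = 2.3022
  s(Y) = √(5.2) = 2.2804

Step 3 — r_{ij} = s_{ij} / (s_i · s_j):
  r[X,X] = 1 (diagonal).
  r[X,Y] = -1.65 / (2.3022 · 2.2804) = -1.65 / 5.2498 = -0.3143
  r[Y,Y] = 1 (diagonal).

R is symmetric with unit diagonal. Assembling:

R = [[1, -0.3143],
 [-0.3143, 1]]


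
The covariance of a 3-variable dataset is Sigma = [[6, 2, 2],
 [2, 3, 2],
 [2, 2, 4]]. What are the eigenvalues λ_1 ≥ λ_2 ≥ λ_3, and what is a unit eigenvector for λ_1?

Step 1 — characteristic polynomial p(λ) = det(λI - Sigma) = λ³ - tr·λ² + c_1·λ - det, where tr = trace, c_1 = sum of the principal 2×2 minors, det = det(Sigma):
  tr = 6 + 3 + 4 = 13,
  c_1 = (6·3 - (2)²) + (6·4 - (2)²) + (3·4 - (2)²) = 14 + 20 + 8 = 42,
  det = 6·(3·4 - (2)²) - (2)·((2)·4 - (2)·(2)) + (2)·((2)·(2) - 3·(2)) = 6·(8) - (2)·(4) + (2)·(-2) = 36.
  So p(λ) = λ³ - 13λ² + 42λ - 36.
Step 2 — look for an integer root (rational root theorem: any rational root is an integer divisor of 36). Testing λ = 3:
  p(3) = 27 - 117 + 126 - 36 = 0  ✓
  Dividing out (λ - 3): p(λ) = (λ - 3)(λ² - 10λ + 12).
Step 3 — remaining eigenvalues from the quadratic λ² - 10λ + 12 = 0:
  Δ = 10² - 4·12 = 100 - 48 = 52,  λ = (10 ± √52)/2 = (10 ± 7.2111)/2 ≈ 8.6056 or 1.3944.
  Sorted: λ_1 = 8.6056,  λ_2 = 3,  λ_3 = 1.3944  (check: sum = 13 = tr ✓).

Step 4 — unit eigenvector for λ_1 ≈ 8.6056: v spans the null space of (Sigma - λ_1 I), whose rows are
  r_1 = (-2.6056, 2, 2),  r_2 = (2, -5.6056, 2),  r_3 = (2, 2, -4.6056).
  v is orthogonal to every row, so take v ∝ r_1 × r_2 = ((2)·(2) - (2)·(-5.6056), (2)·(2) - (-2.6056)·(2), (-2.6056)·(-5.6056) - (2)·(2)) ≈ (15.2111, 9.2111, 10.6056).
  Let u = (15.2111, 9.2111, 10.6056).
  ||u|| = √((15.2111)² + (9.2111)² + (10.6056)²) = √(428.6998) ≈ 20.7051,  v_1 = u/||u|| ≈ (0.7347, 0.4449, 0.5122) (||v_1|| = 1).

λ_1 = 8.6056,  λ_2 = 3,  λ_3 = 1.3944;  v_1 ≈ (0.7347, 0.4449, 0.5122)


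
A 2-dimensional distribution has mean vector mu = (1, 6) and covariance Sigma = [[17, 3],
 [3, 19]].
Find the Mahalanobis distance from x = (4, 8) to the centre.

Step 1 — centre the observation: (x - mu) = (3, 2).

Step 2 — invert Sigma. det(Sigma) = 17·19 - (3)² = 314.
  Sigma^{-1} = (1/det) · [[d, -b], [-b, a]] = [[0.0605, -0.0096],
 [-0.0096, 0.0541]].

Step 3 — form the quadratic (x - mu)^T · Sigma^{-1} · (x - mu):
  Sigma^{-1} · (x - mu) = (0.1624, 0.0796).
  (x - mu)^T · [Sigma^{-1} · (x - mu)] = (3)·(0.1624) + (2)·(0.0796) = 0.6465.

Step 4 — take square root: d = √(0.6465) ≈ 0.8041.

d(x, mu) = √(0.6465) ≈ 0.8041


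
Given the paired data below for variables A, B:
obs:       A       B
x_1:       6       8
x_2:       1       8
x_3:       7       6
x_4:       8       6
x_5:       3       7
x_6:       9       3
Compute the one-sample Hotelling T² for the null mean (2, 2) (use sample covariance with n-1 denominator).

Step 1 — sample mean vector:
  mean(A) = (6 + 1 + 7 + 8 + 3 + 9) / 6 = 34/6 = 5.6667
  mean(B) = (8 + 8 + 6 + 6 + 7 + 3) / 6 = 38/6 = 6.3333
  x̄ = (5.6667, 6.3333),  deviation x̄ - mu_0 = (5.6667, 6.3333) - (2, 2) = (3.6667, 4.3333).

Step 2 — sample covariance matrix, S[i,j] = (1/(n-1)) · Σ_k (x_{k,i} - mean_i) · (x_{k,j} - mean_j), divisor n-1 = 5:
  S[A,A] = ((0.3333)·(0.3333) + (-4.6667)·(-4.6667) + (1.3333)·(1.3333) + (2.3333)·(2.3333) + (-2.6667)·(-2.6667) + (3.3333)·(3.3333)) / 5 = 47.3333/5 = 9.4667
  S[A,B] = ((0.3333)·(1.6667) + (-4.6667)·(1.6667) + (1.3333)·(-0.3333) + (2.3333)·(-0.3333) + (-2.6667)·(0.6667) + (3.3333)·(-3.3333)) / 5 = -21.3333/5 = -4.2667
  S[B,B] = ((1.6667)·(1.6667) + (1.6667)·(1.6667) + (-0.3333)·(-0.3333) + (-0.3333)·(-0.3333) + (0.6667)·(0.6667) + (-3.3333)·(-3.3333)) / 5 = 17.3333/5 = 3.4667
  S = [[9.4667, -4.2667],
 [-4.2667, 3.4667]].

Step 3 — invert S. det(S) = 9.4667·3.4667 - (-4.2667)² = 14.6133.
  S^{-1} = (1/det) · [[d, -b], [-b, a]] = [[0.2372, 0.292],
 [0.292, 0.6478]].

Step 4 — quadratic form (x̄ - mu_0)^T · S^{-1} · (x̄ - mu_0):
  S^{-1} · (x̄ - mu_0) = (2.135, 3.8777),
  (x̄ - mu_0)^T · [...] = (3.6667)·(2.135) + (4.3333)·(3.8777) = 24.632.

Step 5 — scale by n: T² = 6 · 24.632 = 147.792.

T² ≈ 147.792


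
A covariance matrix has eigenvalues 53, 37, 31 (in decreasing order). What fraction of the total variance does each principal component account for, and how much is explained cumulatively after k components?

Step 1 — total variance = trace(Sigma) = Σ λ_i = 53 + 37 + 31 = 121.

Step 2 — fraction explained by component i = λ_i / Σ λ:
  PC1: 53/121 = 0.438
  PC2: 37/121 = 0.3058
  PC3: 31/121 = 0.2562

Step 3 — cumulative fraction after k components = (λ_1 + ... + λ_k) / Σ λ:
  k = 1: 53/121 = 0.438
  k = 2: (53 + 37)/121 = 90/121 = 0.7438
  k = 3: (53 + 37 + 31)/121 = 121/121 = 1

Summary (fraction, with percent):

explained: PC1 0.438 (43.8%), PC2 0.3058 (30.58%), PC3 0.2562 (25.62%);  cumulative: 0.438, 0.7438, 1


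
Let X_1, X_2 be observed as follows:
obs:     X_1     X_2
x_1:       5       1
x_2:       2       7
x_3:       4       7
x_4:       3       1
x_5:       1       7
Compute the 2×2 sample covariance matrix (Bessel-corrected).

Step 1 — column means:
  mean(X_1) = (5 + 2 + 4 + 3 + 1) / 5 = 15/5 = 3
  mean(X_2) = (1 + 7 + 7 + 1 + 7) / 5 = 23/5 = 4.6

Step 2 — sample covariance S[i,j] = (1/(n-1)) · Σ_k (x_{k,i} - mean_i) · (x_{k,j} - mean_j), with n-1 = 4.
  S[X_1,X_1] = ((2)·(2) + (-1)·(-1) + (1)·(1) + (0)·(0) + (-2)·(-2)) / 4 = 10/4 = 2.5
  S[X_1,X_2] = ((2)·(-3.6) + (-1)·(2.4) + (1)·(2.4) + (0)·(-3.6) + (-2)·(2.4)) / 4 = -12/4 = -3
  S[X_2,X_2] = ((-3.6)·(-3.6) + (2.4)·(2.4) + (2.4)·(2.4) + (-3.6)·(-3.6) + (2.4)·(2.4)) / 4 = 43.2/4 = 10.8

S is symmetric (S[j,i] = S[i,j]). Assembling:

S = [[2.5, -3],
 [-3, 10.8]]
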